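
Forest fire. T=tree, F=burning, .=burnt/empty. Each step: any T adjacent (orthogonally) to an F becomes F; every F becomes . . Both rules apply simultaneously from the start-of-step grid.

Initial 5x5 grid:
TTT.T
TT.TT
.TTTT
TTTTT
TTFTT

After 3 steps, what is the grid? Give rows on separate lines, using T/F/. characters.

Step 1: 3 trees catch fire, 1 burn out
  TTT.T
  TT.TT
  .TTTT
  TTFTT
  TF.FT
Step 2: 5 trees catch fire, 3 burn out
  TTT.T
  TT.TT
  .TFTT
  TF.FT
  F...F
Step 3: 4 trees catch fire, 5 burn out
  TTT.T
  TT.TT
  .F.FT
  F...F
  .....

TTT.T
TT.TT
.F.FT
F...F
.....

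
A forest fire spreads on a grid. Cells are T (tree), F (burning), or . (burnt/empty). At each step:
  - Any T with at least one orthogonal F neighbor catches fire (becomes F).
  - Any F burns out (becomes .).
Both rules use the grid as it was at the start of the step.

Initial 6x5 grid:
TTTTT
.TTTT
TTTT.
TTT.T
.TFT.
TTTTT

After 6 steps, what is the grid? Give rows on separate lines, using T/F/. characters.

Step 1: 4 trees catch fire, 1 burn out
  TTTTT
  .TTTT
  TTTT.
  TTF.T
  .F.F.
  TTFTT
Step 2: 4 trees catch fire, 4 burn out
  TTTTT
  .TTTT
  TTFT.
  TF..T
  .....
  TF.FT
Step 3: 6 trees catch fire, 4 burn out
  TTTTT
  .TFTT
  TF.F.
  F...T
  .....
  F...F
Step 4: 4 trees catch fire, 6 burn out
  TTFTT
  .F.FT
  F....
  ....T
  .....
  .....
Step 5: 3 trees catch fire, 4 burn out
  TF.FT
  ....F
  .....
  ....T
  .....
  .....
Step 6: 2 trees catch fire, 3 burn out
  F...F
  .....
  .....
  ....T
  .....
  .....

F...F
.....
.....
....T
.....
.....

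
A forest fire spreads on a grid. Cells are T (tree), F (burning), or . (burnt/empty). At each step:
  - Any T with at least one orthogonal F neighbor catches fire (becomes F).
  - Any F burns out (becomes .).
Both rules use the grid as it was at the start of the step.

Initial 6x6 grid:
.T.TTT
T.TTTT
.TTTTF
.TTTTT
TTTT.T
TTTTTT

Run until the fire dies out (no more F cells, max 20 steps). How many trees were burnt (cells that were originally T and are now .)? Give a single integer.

Answer: 27

Derivation:
Step 1: +3 fires, +1 burnt (F count now 3)
Step 2: +5 fires, +3 burnt (F count now 5)
Step 3: +5 fires, +5 burnt (F count now 5)
Step 4: +6 fires, +5 burnt (F count now 6)
Step 5: +3 fires, +6 burnt (F count now 3)
Step 6: +2 fires, +3 burnt (F count now 2)
Step 7: +2 fires, +2 burnt (F count now 2)
Step 8: +1 fires, +2 burnt (F count now 1)
Step 9: +0 fires, +1 burnt (F count now 0)
Fire out after step 9
Initially T: 29, now '.': 34
Total burnt (originally-T cells now '.'): 27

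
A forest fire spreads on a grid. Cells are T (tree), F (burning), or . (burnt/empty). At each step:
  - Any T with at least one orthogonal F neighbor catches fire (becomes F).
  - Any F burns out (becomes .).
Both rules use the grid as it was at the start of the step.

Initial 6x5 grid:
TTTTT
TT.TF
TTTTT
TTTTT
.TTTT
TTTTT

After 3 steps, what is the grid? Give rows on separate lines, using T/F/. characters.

Step 1: 3 trees catch fire, 1 burn out
  TTTTF
  TT.F.
  TTTTF
  TTTTT
  .TTTT
  TTTTT
Step 2: 3 trees catch fire, 3 burn out
  TTTF.
  TT...
  TTTF.
  TTTTF
  .TTTT
  TTTTT
Step 3: 4 trees catch fire, 3 burn out
  TTF..
  TT...
  TTF..
  TTTF.
  .TTTF
  TTTTT

TTF..
TT...
TTF..
TTTF.
.TTTF
TTTTT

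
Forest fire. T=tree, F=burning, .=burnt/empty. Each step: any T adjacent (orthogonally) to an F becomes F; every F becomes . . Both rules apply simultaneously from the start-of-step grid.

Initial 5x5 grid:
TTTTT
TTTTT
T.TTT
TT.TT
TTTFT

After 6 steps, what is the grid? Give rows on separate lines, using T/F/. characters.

Step 1: 3 trees catch fire, 1 burn out
  TTTTT
  TTTTT
  T.TTT
  TT.FT
  TTF.F
Step 2: 3 trees catch fire, 3 burn out
  TTTTT
  TTTTT
  T.TFT
  TT..F
  TF...
Step 3: 5 trees catch fire, 3 burn out
  TTTTT
  TTTFT
  T.F.F
  TF...
  F....
Step 4: 4 trees catch fire, 5 burn out
  TTTFT
  TTF.F
  T....
  F....
  .....
Step 5: 4 trees catch fire, 4 burn out
  TTF.F
  TF...
  F....
  .....
  .....
Step 6: 2 trees catch fire, 4 burn out
  TF...
  F....
  .....
  .....
  .....

TF...
F....
.....
.....
.....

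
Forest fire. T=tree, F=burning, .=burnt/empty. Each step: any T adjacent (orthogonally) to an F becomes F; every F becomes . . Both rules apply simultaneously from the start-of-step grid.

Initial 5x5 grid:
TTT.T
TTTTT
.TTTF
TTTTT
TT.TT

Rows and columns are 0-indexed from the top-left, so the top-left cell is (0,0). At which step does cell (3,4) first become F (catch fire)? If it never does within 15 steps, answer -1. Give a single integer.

Step 1: cell (3,4)='F' (+3 fires, +1 burnt)
  -> target ignites at step 1
Step 2: cell (3,4)='.' (+5 fires, +3 burnt)
Step 3: cell (3,4)='.' (+4 fires, +5 burnt)
Step 4: cell (3,4)='.' (+3 fires, +4 burnt)
Step 5: cell (3,4)='.' (+4 fires, +3 burnt)
Step 6: cell (3,4)='.' (+2 fires, +4 burnt)
Step 7: cell (3,4)='.' (+0 fires, +2 burnt)
  fire out at step 7

1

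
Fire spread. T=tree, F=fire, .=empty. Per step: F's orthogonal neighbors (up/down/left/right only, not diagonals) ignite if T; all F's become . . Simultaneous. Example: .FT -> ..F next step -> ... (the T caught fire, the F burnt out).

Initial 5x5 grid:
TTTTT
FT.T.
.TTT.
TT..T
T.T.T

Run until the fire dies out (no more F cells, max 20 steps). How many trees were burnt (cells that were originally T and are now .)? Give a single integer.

Step 1: +2 fires, +1 burnt (F count now 2)
Step 2: +2 fires, +2 burnt (F count now 2)
Step 3: +3 fires, +2 burnt (F count now 3)
Step 4: +3 fires, +3 burnt (F count now 3)
Step 5: +3 fires, +3 burnt (F count now 3)
Step 6: +0 fires, +3 burnt (F count now 0)
Fire out after step 6
Initially T: 16, now '.': 22
Total burnt (originally-T cells now '.'): 13

Answer: 13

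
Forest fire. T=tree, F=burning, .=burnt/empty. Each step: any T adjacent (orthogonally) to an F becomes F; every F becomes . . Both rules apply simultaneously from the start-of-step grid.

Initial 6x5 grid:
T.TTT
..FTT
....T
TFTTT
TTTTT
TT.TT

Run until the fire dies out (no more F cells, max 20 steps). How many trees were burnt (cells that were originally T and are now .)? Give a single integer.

Answer: 19

Derivation:
Step 1: +5 fires, +2 burnt (F count now 5)
Step 2: +6 fires, +5 burnt (F count now 6)
Step 3: +5 fires, +6 burnt (F count now 5)
Step 4: +2 fires, +5 burnt (F count now 2)
Step 5: +1 fires, +2 burnt (F count now 1)
Step 6: +0 fires, +1 burnt (F count now 0)
Fire out after step 6
Initially T: 20, now '.': 29
Total burnt (originally-T cells now '.'): 19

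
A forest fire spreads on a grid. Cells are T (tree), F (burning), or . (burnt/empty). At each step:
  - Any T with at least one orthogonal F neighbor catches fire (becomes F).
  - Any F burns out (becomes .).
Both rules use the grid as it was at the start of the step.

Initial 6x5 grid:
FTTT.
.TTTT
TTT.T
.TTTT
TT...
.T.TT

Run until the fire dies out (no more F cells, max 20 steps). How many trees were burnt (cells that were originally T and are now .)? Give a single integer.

Step 1: +1 fires, +1 burnt (F count now 1)
Step 2: +2 fires, +1 burnt (F count now 2)
Step 3: +3 fires, +2 burnt (F count now 3)
Step 4: +4 fires, +3 burnt (F count now 4)
Step 5: +3 fires, +4 burnt (F count now 3)
Step 6: +4 fires, +3 burnt (F count now 4)
Step 7: +1 fires, +4 burnt (F count now 1)
Step 8: +0 fires, +1 burnt (F count now 0)
Fire out after step 8
Initially T: 20, now '.': 28
Total burnt (originally-T cells now '.'): 18

Answer: 18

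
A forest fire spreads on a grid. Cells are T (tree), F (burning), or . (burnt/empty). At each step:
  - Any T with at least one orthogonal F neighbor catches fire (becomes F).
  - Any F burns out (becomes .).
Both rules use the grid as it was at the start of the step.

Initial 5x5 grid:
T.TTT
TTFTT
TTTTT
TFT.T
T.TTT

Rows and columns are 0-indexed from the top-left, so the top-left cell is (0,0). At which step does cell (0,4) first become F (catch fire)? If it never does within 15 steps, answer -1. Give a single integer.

Step 1: cell (0,4)='T' (+7 fires, +2 burnt)
Step 2: cell (0,4)='T' (+7 fires, +7 burnt)
Step 3: cell (0,4)='F' (+4 fires, +7 burnt)
  -> target ignites at step 3
Step 4: cell (0,4)='.' (+2 fires, +4 burnt)
Step 5: cell (0,4)='.' (+0 fires, +2 burnt)
  fire out at step 5

3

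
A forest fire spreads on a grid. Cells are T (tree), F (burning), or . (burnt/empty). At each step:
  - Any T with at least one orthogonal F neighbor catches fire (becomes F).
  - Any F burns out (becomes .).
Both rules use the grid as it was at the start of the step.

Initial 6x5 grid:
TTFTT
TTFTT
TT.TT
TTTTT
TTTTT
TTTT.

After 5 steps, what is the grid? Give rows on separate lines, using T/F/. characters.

Step 1: 4 trees catch fire, 2 burn out
  TF.FT
  TF.FT
  TT.TT
  TTTTT
  TTTTT
  TTTT.
Step 2: 6 trees catch fire, 4 burn out
  F...F
  F...F
  TF.FT
  TTTTT
  TTTTT
  TTTT.
Step 3: 4 trees catch fire, 6 burn out
  .....
  .....
  F...F
  TFTFT
  TTTTT
  TTTT.
Step 4: 5 trees catch fire, 4 burn out
  .....
  .....
  .....
  F.F.F
  TFTFT
  TTTT.
Step 5: 5 trees catch fire, 5 burn out
  .....
  .....
  .....
  .....
  F.F.F
  TFTF.

.....
.....
.....
.....
F.F.F
TFTF.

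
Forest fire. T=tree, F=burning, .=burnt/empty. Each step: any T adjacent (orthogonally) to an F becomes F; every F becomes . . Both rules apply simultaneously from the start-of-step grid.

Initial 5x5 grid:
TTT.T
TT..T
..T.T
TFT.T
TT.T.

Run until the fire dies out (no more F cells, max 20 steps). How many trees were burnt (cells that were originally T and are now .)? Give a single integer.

Answer: 5

Derivation:
Step 1: +3 fires, +1 burnt (F count now 3)
Step 2: +2 fires, +3 burnt (F count now 2)
Step 3: +0 fires, +2 burnt (F count now 0)
Fire out after step 3
Initially T: 15, now '.': 15
Total burnt (originally-T cells now '.'): 5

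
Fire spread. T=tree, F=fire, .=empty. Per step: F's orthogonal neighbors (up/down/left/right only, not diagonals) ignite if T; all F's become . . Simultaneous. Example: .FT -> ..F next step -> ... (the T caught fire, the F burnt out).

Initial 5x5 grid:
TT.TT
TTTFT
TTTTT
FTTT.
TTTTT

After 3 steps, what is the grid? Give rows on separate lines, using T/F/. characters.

Step 1: 7 trees catch fire, 2 burn out
  TT.FT
  TTF.F
  FTTFT
  .FTT.
  FTTTT
Step 2: 9 trees catch fire, 7 burn out
  TT..F
  FF...
  .FF.F
  ..FF.
  .FTTT
Step 3: 4 trees catch fire, 9 burn out
  FF...
  .....
  .....
  .....
  ..FFT

FF...
.....
.....
.....
..FFT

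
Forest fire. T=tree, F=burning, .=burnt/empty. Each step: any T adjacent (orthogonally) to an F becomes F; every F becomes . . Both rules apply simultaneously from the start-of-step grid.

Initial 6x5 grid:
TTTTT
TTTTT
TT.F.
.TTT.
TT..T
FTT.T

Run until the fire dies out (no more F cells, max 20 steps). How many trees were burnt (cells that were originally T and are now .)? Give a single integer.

Answer: 19

Derivation:
Step 1: +4 fires, +2 burnt (F count now 4)
Step 2: +6 fires, +4 burnt (F count now 6)
Step 3: +4 fires, +6 burnt (F count now 4)
Step 4: +3 fires, +4 burnt (F count now 3)
Step 5: +2 fires, +3 burnt (F count now 2)
Step 6: +0 fires, +2 burnt (F count now 0)
Fire out after step 6
Initially T: 21, now '.': 28
Total burnt (originally-T cells now '.'): 19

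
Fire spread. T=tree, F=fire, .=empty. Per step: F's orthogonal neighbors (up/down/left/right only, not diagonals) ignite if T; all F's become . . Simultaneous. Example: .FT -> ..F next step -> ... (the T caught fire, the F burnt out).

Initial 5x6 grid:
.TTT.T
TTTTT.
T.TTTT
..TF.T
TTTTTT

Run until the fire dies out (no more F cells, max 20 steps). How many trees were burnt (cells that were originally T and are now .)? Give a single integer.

Step 1: +3 fires, +1 burnt (F count now 3)
Step 2: +5 fires, +3 burnt (F count now 5)
Step 3: +6 fires, +5 burnt (F count now 6)
Step 4: +4 fires, +6 burnt (F count now 4)
Step 5: +2 fires, +4 burnt (F count now 2)
Step 6: +1 fires, +2 burnt (F count now 1)
Step 7: +0 fires, +1 burnt (F count now 0)
Fire out after step 7
Initially T: 22, now '.': 29
Total burnt (originally-T cells now '.'): 21

Answer: 21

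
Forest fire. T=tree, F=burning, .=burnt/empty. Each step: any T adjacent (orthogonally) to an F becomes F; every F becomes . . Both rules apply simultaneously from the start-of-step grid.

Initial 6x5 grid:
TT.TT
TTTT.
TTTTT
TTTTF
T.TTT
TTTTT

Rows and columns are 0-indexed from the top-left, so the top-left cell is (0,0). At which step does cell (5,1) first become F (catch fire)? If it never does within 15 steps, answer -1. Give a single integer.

Step 1: cell (5,1)='T' (+3 fires, +1 burnt)
Step 2: cell (5,1)='T' (+4 fires, +3 burnt)
Step 3: cell (5,1)='T' (+5 fires, +4 burnt)
Step 4: cell (5,1)='T' (+5 fires, +5 burnt)
Step 5: cell (5,1)='F' (+5 fires, +5 burnt)
  -> target ignites at step 5
Step 6: cell (5,1)='.' (+3 fires, +5 burnt)
Step 7: cell (5,1)='.' (+1 fires, +3 burnt)
Step 8: cell (5,1)='.' (+0 fires, +1 burnt)
  fire out at step 8

5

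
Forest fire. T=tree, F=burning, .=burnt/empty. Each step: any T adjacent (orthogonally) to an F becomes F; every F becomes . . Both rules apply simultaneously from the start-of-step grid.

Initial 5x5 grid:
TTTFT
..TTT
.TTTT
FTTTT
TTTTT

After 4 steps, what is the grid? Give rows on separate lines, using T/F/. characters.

Step 1: 5 trees catch fire, 2 burn out
  TTF.F
  ..TFT
  .TTTT
  .FTTT
  FTTTT
Step 2: 7 trees catch fire, 5 burn out
  TF...
  ..F.F
  .FTFT
  ..FTT
  .FTTT
Step 3: 5 trees catch fire, 7 burn out
  F....
  .....
  ..F.F
  ...FT
  ..FTT
Step 4: 2 trees catch fire, 5 burn out
  .....
  .....
  .....
  ....F
  ...FT

.....
.....
.....
....F
...FT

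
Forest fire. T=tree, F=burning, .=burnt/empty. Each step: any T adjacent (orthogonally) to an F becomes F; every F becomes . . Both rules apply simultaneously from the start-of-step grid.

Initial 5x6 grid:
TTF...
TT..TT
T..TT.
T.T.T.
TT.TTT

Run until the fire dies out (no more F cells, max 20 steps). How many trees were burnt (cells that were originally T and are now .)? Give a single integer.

Answer: 8

Derivation:
Step 1: +1 fires, +1 burnt (F count now 1)
Step 2: +2 fires, +1 burnt (F count now 2)
Step 3: +1 fires, +2 burnt (F count now 1)
Step 4: +1 fires, +1 burnt (F count now 1)
Step 5: +1 fires, +1 burnt (F count now 1)
Step 6: +1 fires, +1 burnt (F count now 1)
Step 7: +1 fires, +1 burnt (F count now 1)
Step 8: +0 fires, +1 burnt (F count now 0)
Fire out after step 8
Initially T: 17, now '.': 21
Total burnt (originally-T cells now '.'): 8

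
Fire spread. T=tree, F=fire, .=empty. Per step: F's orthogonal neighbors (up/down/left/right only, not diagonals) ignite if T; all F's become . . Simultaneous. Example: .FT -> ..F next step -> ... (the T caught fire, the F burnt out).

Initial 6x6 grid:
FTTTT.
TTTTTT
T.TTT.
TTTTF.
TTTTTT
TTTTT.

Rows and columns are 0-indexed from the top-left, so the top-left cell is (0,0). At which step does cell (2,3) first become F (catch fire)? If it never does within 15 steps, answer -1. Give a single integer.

Step 1: cell (2,3)='T' (+5 fires, +2 burnt)
Step 2: cell (2,3)='F' (+9 fires, +5 burnt)
  -> target ignites at step 2
Step 3: cell (2,3)='.' (+10 fires, +9 burnt)
Step 4: cell (2,3)='.' (+3 fires, +10 burnt)
Step 5: cell (2,3)='.' (+2 fires, +3 burnt)
Step 6: cell (2,3)='.' (+0 fires, +2 burnt)
  fire out at step 6

2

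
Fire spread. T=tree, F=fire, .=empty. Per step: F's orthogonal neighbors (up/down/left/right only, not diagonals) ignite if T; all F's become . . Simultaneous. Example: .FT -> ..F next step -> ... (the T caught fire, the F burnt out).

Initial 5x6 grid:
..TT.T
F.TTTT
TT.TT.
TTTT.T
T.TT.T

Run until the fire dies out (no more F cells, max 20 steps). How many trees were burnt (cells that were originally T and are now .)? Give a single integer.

Answer: 18

Derivation:
Step 1: +1 fires, +1 burnt (F count now 1)
Step 2: +2 fires, +1 burnt (F count now 2)
Step 3: +2 fires, +2 burnt (F count now 2)
Step 4: +1 fires, +2 burnt (F count now 1)
Step 5: +2 fires, +1 burnt (F count now 2)
Step 6: +2 fires, +2 burnt (F count now 2)
Step 7: +2 fires, +2 burnt (F count now 2)
Step 8: +3 fires, +2 burnt (F count now 3)
Step 9: +2 fires, +3 burnt (F count now 2)
Step 10: +1 fires, +2 burnt (F count now 1)
Step 11: +0 fires, +1 burnt (F count now 0)
Fire out after step 11
Initially T: 20, now '.': 28
Total burnt (originally-T cells now '.'): 18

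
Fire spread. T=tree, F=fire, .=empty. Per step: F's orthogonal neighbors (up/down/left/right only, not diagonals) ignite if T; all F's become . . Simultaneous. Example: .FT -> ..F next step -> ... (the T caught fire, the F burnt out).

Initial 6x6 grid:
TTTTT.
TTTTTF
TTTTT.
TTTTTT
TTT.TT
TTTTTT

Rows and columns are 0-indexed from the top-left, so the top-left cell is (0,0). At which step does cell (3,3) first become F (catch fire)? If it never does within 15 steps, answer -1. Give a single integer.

Step 1: cell (3,3)='T' (+1 fires, +1 burnt)
Step 2: cell (3,3)='T' (+3 fires, +1 burnt)
Step 3: cell (3,3)='T' (+4 fires, +3 burnt)
Step 4: cell (3,3)='F' (+6 fires, +4 burnt)
  -> target ignites at step 4
Step 5: cell (3,3)='.' (+6 fires, +6 burnt)
Step 6: cell (3,3)='.' (+6 fires, +6 burnt)
Step 7: cell (3,3)='.' (+3 fires, +6 burnt)
Step 8: cell (3,3)='.' (+2 fires, +3 burnt)
Step 9: cell (3,3)='.' (+1 fires, +2 burnt)
Step 10: cell (3,3)='.' (+0 fires, +1 burnt)
  fire out at step 10

4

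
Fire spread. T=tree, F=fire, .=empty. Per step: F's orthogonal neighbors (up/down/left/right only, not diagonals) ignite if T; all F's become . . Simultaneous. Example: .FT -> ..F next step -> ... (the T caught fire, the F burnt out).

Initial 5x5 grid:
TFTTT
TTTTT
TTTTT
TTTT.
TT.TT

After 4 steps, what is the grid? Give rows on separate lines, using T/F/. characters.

Step 1: 3 trees catch fire, 1 burn out
  F.FTT
  TFTTT
  TTTTT
  TTTT.
  TT.TT
Step 2: 4 trees catch fire, 3 burn out
  ...FT
  F.FTT
  TFTTT
  TTTT.
  TT.TT
Step 3: 5 trees catch fire, 4 burn out
  ....F
  ...FT
  F.FTT
  TFTT.
  TT.TT
Step 4: 5 trees catch fire, 5 burn out
  .....
  ....F
  ...FT
  F.FT.
  TF.TT

.....
....F
...FT
F.FT.
TF.TT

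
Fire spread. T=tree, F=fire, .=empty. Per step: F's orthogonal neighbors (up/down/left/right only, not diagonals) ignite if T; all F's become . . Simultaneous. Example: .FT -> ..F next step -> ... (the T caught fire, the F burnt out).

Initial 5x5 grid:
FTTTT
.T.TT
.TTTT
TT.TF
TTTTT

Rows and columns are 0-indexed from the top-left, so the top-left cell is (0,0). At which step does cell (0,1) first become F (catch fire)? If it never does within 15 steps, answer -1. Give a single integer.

Step 1: cell (0,1)='F' (+4 fires, +2 burnt)
  -> target ignites at step 1
Step 2: cell (0,1)='.' (+5 fires, +4 burnt)
Step 3: cell (0,1)='.' (+6 fires, +5 burnt)
Step 4: cell (0,1)='.' (+2 fires, +6 burnt)
Step 5: cell (0,1)='.' (+2 fires, +2 burnt)
Step 6: cell (0,1)='.' (+0 fires, +2 burnt)
  fire out at step 6

1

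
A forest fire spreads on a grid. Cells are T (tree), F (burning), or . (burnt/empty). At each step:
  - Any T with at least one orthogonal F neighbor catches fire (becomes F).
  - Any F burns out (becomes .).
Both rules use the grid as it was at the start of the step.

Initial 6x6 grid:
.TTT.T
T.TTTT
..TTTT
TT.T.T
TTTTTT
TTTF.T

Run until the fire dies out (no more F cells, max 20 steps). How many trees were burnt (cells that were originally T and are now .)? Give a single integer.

Step 1: +2 fires, +1 burnt (F count now 2)
Step 2: +4 fires, +2 burnt (F count now 4)
Step 3: +4 fires, +4 burnt (F count now 4)
Step 4: +7 fires, +4 burnt (F count now 7)
Step 5: +5 fires, +7 burnt (F count now 5)
Step 6: +2 fires, +5 burnt (F count now 2)
Step 7: +2 fires, +2 burnt (F count now 2)
Step 8: +0 fires, +2 burnt (F count now 0)
Fire out after step 8
Initially T: 27, now '.': 35
Total burnt (originally-T cells now '.'): 26

Answer: 26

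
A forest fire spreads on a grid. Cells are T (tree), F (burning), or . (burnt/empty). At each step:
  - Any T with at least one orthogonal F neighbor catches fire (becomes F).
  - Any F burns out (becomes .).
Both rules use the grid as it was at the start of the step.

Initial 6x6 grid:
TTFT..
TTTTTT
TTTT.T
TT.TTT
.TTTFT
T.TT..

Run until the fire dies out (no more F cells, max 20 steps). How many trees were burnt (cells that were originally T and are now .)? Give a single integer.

Answer: 25

Derivation:
Step 1: +6 fires, +2 burnt (F count now 6)
Step 2: +8 fires, +6 burnt (F count now 8)
Step 3: +7 fires, +8 burnt (F count now 7)
Step 4: +3 fires, +7 burnt (F count now 3)
Step 5: +1 fires, +3 burnt (F count now 1)
Step 6: +0 fires, +1 burnt (F count now 0)
Fire out after step 6
Initially T: 26, now '.': 35
Total burnt (originally-T cells now '.'): 25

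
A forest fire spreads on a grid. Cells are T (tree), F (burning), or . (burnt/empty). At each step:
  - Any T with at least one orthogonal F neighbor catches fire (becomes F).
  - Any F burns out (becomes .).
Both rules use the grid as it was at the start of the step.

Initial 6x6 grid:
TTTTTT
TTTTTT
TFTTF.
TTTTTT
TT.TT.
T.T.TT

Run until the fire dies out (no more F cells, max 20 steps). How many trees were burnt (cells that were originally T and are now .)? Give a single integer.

Answer: 28

Derivation:
Step 1: +7 fires, +2 burnt (F count now 7)
Step 2: +12 fires, +7 burnt (F count now 12)
Step 3: +7 fires, +12 burnt (F count now 7)
Step 4: +2 fires, +7 burnt (F count now 2)
Step 5: +0 fires, +2 burnt (F count now 0)
Fire out after step 5
Initially T: 29, now '.': 35
Total burnt (originally-T cells now '.'): 28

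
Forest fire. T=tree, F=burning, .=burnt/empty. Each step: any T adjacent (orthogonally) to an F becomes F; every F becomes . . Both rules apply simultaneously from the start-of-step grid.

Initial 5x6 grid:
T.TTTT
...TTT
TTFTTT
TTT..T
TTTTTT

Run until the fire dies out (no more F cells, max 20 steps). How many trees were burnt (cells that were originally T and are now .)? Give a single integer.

Answer: 22

Derivation:
Step 1: +3 fires, +1 burnt (F count now 3)
Step 2: +5 fires, +3 burnt (F count now 5)
Step 3: +6 fires, +5 burnt (F count now 6)
Step 4: +6 fires, +6 burnt (F count now 6)
Step 5: +2 fires, +6 burnt (F count now 2)
Step 6: +0 fires, +2 burnt (F count now 0)
Fire out after step 6
Initially T: 23, now '.': 29
Total burnt (originally-T cells now '.'): 22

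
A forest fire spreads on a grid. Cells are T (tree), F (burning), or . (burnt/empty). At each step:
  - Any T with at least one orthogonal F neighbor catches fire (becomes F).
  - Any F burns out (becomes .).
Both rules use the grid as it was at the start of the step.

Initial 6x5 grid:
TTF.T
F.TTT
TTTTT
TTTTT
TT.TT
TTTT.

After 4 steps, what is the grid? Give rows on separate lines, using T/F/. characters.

Step 1: 4 trees catch fire, 2 burn out
  FF..T
  ..FTT
  FTTTT
  TTTTT
  TT.TT
  TTTT.
Step 2: 4 trees catch fire, 4 burn out
  ....T
  ...FT
  .FFTT
  FTTTT
  TT.TT
  TTTT.
Step 3: 5 trees catch fire, 4 burn out
  ....T
  ....F
  ...FT
  .FFTT
  FT.TT
  TTTT.
Step 4: 5 trees catch fire, 5 burn out
  ....F
  .....
  ....F
  ...FT
  .F.TT
  FTTT.

....F
.....
....F
...FT
.F.TT
FTTT.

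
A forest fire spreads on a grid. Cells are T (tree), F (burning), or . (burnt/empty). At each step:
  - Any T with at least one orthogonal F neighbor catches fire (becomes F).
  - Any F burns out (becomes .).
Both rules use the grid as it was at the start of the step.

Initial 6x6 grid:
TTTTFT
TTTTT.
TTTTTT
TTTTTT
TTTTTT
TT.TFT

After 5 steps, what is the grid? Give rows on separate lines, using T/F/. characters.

Step 1: 6 trees catch fire, 2 burn out
  TTTF.F
  TTTTF.
  TTTTTT
  TTTTTT
  TTTTFT
  TT.F.F
Step 2: 6 trees catch fire, 6 burn out
  TTF...
  TTTF..
  TTTTFT
  TTTTFT
  TTTF.F
  TT....
Step 3: 7 trees catch fire, 6 burn out
  TF....
  TTF...
  TTTF.F
  TTTF.F
  TTF...
  TT....
Step 4: 5 trees catch fire, 7 burn out
  F.....
  TF....
  TTF...
  TTF...
  TF....
  TT....
Step 5: 5 trees catch fire, 5 burn out
  ......
  F.....
  TF....
  TF....
  F.....
  TF....

......
F.....
TF....
TF....
F.....
TF....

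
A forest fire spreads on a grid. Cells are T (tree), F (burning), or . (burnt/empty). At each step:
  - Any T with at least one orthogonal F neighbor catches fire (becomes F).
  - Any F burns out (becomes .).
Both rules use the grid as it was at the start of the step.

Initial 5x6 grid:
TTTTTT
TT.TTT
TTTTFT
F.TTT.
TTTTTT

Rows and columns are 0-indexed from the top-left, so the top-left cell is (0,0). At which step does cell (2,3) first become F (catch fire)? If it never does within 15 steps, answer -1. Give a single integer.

Step 1: cell (2,3)='F' (+6 fires, +2 burnt)
  -> target ignites at step 1
Step 2: cell (2,3)='.' (+9 fires, +6 burnt)
Step 3: cell (2,3)='.' (+8 fires, +9 burnt)
Step 4: cell (2,3)='.' (+2 fires, +8 burnt)
Step 5: cell (2,3)='.' (+0 fires, +2 burnt)
  fire out at step 5

1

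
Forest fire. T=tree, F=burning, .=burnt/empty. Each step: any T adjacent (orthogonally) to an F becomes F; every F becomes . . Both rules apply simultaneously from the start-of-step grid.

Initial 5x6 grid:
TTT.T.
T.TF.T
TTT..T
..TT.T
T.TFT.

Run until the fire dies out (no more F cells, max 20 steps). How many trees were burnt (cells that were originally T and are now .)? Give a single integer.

Answer: 12

Derivation:
Step 1: +4 fires, +2 burnt (F count now 4)
Step 2: +3 fires, +4 burnt (F count now 3)
Step 3: +2 fires, +3 burnt (F count now 2)
Step 4: +2 fires, +2 burnt (F count now 2)
Step 5: +1 fires, +2 burnt (F count now 1)
Step 6: +0 fires, +1 burnt (F count now 0)
Fire out after step 6
Initially T: 17, now '.': 25
Total burnt (originally-T cells now '.'): 12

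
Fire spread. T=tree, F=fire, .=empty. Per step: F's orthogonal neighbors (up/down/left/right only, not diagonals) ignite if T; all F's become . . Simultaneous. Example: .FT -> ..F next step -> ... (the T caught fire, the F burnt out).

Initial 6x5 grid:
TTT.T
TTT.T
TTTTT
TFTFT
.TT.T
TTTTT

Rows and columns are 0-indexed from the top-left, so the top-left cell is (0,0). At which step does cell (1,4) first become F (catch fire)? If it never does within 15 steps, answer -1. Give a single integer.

Step 1: cell (1,4)='T' (+6 fires, +2 burnt)
Step 2: cell (1,4)='T' (+7 fires, +6 burnt)
Step 3: cell (1,4)='F' (+7 fires, +7 burnt)
  -> target ignites at step 3
Step 4: cell (1,4)='.' (+4 fires, +7 burnt)
Step 5: cell (1,4)='.' (+0 fires, +4 burnt)
  fire out at step 5

3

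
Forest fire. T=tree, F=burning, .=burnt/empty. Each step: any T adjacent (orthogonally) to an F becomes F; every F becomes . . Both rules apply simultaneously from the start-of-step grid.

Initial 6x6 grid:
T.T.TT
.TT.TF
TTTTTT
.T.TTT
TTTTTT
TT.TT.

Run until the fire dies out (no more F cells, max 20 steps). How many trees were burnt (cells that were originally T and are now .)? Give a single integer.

Step 1: +3 fires, +1 burnt (F count now 3)
Step 2: +3 fires, +3 burnt (F count now 3)
Step 3: +3 fires, +3 burnt (F count now 3)
Step 4: +3 fires, +3 burnt (F count now 3)
Step 5: +4 fires, +3 burnt (F count now 4)
Step 6: +6 fires, +4 burnt (F count now 6)
Step 7: +1 fires, +6 burnt (F count now 1)
Step 8: +2 fires, +1 burnt (F count now 2)
Step 9: +1 fires, +2 burnt (F count now 1)
Step 10: +0 fires, +1 burnt (F count now 0)
Fire out after step 10
Initially T: 27, now '.': 35
Total burnt (originally-T cells now '.'): 26

Answer: 26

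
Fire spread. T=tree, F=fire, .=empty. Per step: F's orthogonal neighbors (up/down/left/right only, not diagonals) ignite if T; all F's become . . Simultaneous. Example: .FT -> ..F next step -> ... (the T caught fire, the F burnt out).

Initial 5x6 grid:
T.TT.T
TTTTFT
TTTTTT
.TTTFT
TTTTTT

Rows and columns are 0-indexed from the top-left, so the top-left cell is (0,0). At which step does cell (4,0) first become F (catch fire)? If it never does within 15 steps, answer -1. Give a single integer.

Step 1: cell (4,0)='T' (+6 fires, +2 burnt)
Step 2: cell (4,0)='T' (+8 fires, +6 burnt)
Step 3: cell (4,0)='T' (+5 fires, +8 burnt)
Step 4: cell (4,0)='T' (+3 fires, +5 burnt)
Step 5: cell (4,0)='F' (+3 fires, +3 burnt)
  -> target ignites at step 5
Step 6: cell (4,0)='.' (+0 fires, +3 burnt)
  fire out at step 6

5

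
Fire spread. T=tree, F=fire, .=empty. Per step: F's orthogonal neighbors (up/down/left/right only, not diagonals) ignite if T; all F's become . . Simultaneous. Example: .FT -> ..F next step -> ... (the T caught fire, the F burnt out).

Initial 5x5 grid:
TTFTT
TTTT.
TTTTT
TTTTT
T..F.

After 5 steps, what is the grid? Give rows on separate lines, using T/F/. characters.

Step 1: 4 trees catch fire, 2 burn out
  TF.FT
  TTFT.
  TTTTT
  TTTFT
  T....
Step 2: 8 trees catch fire, 4 burn out
  F...F
  TF.F.
  TTFFT
  TTF.F
  T....
Step 3: 4 trees catch fire, 8 burn out
  .....
  F....
  TF..F
  TF...
  T....
Step 4: 2 trees catch fire, 4 burn out
  .....
  .....
  F....
  F....
  T....
Step 5: 1 trees catch fire, 2 burn out
  .....
  .....
  .....
  .....
  F....

.....
.....
.....
.....
F....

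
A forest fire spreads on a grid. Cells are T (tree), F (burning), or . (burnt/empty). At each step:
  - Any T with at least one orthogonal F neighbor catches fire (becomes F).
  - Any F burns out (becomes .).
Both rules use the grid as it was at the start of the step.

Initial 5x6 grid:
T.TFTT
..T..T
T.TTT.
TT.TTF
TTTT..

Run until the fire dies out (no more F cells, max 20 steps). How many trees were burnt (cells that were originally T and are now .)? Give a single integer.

Answer: 17

Derivation:
Step 1: +3 fires, +2 burnt (F count now 3)
Step 2: +4 fires, +3 burnt (F count now 4)
Step 3: +4 fires, +4 burnt (F count now 4)
Step 4: +1 fires, +4 burnt (F count now 1)
Step 5: +1 fires, +1 burnt (F count now 1)
Step 6: +2 fires, +1 burnt (F count now 2)
Step 7: +1 fires, +2 burnt (F count now 1)
Step 8: +1 fires, +1 burnt (F count now 1)
Step 9: +0 fires, +1 burnt (F count now 0)
Fire out after step 9
Initially T: 18, now '.': 29
Total burnt (originally-T cells now '.'): 17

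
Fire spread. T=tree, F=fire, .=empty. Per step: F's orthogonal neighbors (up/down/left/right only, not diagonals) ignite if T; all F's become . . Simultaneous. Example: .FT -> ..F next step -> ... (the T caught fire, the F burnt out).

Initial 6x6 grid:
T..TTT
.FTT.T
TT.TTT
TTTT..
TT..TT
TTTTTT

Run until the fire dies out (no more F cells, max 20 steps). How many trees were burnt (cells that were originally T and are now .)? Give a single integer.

Answer: 25

Derivation:
Step 1: +2 fires, +1 burnt (F count now 2)
Step 2: +3 fires, +2 burnt (F count now 3)
Step 3: +5 fires, +3 burnt (F count now 5)
Step 4: +5 fires, +5 burnt (F count now 5)
Step 5: +4 fires, +5 burnt (F count now 4)
Step 6: +2 fires, +4 burnt (F count now 2)
Step 7: +1 fires, +2 burnt (F count now 1)
Step 8: +2 fires, +1 burnt (F count now 2)
Step 9: +1 fires, +2 burnt (F count now 1)
Step 10: +0 fires, +1 burnt (F count now 0)
Fire out after step 10
Initially T: 26, now '.': 35
Total burnt (originally-T cells now '.'): 25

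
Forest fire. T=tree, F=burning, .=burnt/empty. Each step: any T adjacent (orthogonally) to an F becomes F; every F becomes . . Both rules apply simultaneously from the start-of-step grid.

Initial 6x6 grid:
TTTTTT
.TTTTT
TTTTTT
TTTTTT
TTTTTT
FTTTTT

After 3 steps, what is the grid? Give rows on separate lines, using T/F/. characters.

Step 1: 2 trees catch fire, 1 burn out
  TTTTTT
  .TTTTT
  TTTTTT
  TTTTTT
  FTTTTT
  .FTTTT
Step 2: 3 trees catch fire, 2 burn out
  TTTTTT
  .TTTTT
  TTTTTT
  FTTTTT
  .FTTTT
  ..FTTT
Step 3: 4 trees catch fire, 3 burn out
  TTTTTT
  .TTTTT
  FTTTTT
  .FTTTT
  ..FTTT
  ...FTT

TTTTTT
.TTTTT
FTTTTT
.FTTTT
..FTTT
...FTT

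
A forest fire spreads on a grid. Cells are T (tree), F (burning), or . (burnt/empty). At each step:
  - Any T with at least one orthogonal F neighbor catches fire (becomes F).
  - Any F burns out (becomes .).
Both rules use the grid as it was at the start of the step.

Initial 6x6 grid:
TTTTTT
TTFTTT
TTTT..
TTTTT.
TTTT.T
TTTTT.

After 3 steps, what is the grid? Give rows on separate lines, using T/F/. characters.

Step 1: 4 trees catch fire, 1 burn out
  TTFTTT
  TF.FTT
  TTFT..
  TTTTT.
  TTTT.T
  TTTTT.
Step 2: 7 trees catch fire, 4 burn out
  TF.FTT
  F...FT
  TF.F..
  TTFTT.
  TTTT.T
  TTTTT.
Step 3: 7 trees catch fire, 7 burn out
  F...FT
  .....F
  F.....
  TF.FT.
  TTFT.T
  TTTTT.

F...FT
.....F
F.....
TF.FT.
TTFT.T
TTTTT.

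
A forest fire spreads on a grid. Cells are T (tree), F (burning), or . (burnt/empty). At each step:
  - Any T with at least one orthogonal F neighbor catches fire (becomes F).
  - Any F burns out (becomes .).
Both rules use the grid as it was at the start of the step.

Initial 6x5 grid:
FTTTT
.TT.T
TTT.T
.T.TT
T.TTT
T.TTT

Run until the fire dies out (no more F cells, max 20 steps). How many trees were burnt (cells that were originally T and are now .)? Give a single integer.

Step 1: +1 fires, +1 burnt (F count now 1)
Step 2: +2 fires, +1 burnt (F count now 2)
Step 3: +3 fires, +2 burnt (F count now 3)
Step 4: +4 fires, +3 burnt (F count now 4)
Step 5: +1 fires, +4 burnt (F count now 1)
Step 6: +1 fires, +1 burnt (F count now 1)
Step 7: +1 fires, +1 burnt (F count now 1)
Step 8: +2 fires, +1 burnt (F count now 2)
Step 9: +2 fires, +2 burnt (F count now 2)
Step 10: +2 fires, +2 burnt (F count now 2)
Step 11: +1 fires, +2 burnt (F count now 1)
Step 12: +0 fires, +1 burnt (F count now 0)
Fire out after step 12
Initially T: 22, now '.': 28
Total burnt (originally-T cells now '.'): 20

Answer: 20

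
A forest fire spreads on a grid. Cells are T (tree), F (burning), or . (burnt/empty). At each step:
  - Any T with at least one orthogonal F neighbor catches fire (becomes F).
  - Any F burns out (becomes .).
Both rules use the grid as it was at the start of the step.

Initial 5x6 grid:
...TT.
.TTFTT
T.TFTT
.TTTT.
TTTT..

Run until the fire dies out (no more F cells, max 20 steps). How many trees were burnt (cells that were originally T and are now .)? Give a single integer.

Answer: 17

Derivation:
Step 1: +6 fires, +2 burnt (F count now 6)
Step 2: +7 fires, +6 burnt (F count now 7)
Step 3: +2 fires, +7 burnt (F count now 2)
Step 4: +1 fires, +2 burnt (F count now 1)
Step 5: +1 fires, +1 burnt (F count now 1)
Step 6: +0 fires, +1 burnt (F count now 0)
Fire out after step 6
Initially T: 18, now '.': 29
Total burnt (originally-T cells now '.'): 17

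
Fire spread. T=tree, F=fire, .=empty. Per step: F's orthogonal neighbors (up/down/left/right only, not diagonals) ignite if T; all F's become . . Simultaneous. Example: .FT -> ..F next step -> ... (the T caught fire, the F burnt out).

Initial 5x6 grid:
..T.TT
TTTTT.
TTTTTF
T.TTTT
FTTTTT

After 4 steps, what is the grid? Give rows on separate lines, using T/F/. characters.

Step 1: 4 trees catch fire, 2 burn out
  ..T.TT
  TTTTT.
  TTTTF.
  F.TTTF
  .FTTTT
Step 2: 6 trees catch fire, 4 burn out
  ..T.TT
  TTTTF.
  FTTF..
  ..TTF.
  ..FTTF
Step 3: 9 trees catch fire, 6 burn out
  ..T.FT
  FTTF..
  .FF...
  ..FF..
  ...FF.
Step 4: 3 trees catch fire, 9 burn out
  ..T..F
  .FF...
  ......
  ......
  ......

..T..F
.FF...
......
......
......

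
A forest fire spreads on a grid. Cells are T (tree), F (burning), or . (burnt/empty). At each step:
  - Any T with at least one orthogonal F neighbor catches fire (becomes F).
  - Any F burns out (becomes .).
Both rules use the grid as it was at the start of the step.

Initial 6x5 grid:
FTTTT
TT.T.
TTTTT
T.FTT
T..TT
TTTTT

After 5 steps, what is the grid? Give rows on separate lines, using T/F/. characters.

Step 1: 4 trees catch fire, 2 burn out
  .FTTT
  FT.T.
  TTFTT
  T..FT
  T..TT
  TTTTT
Step 2: 7 trees catch fire, 4 burn out
  ..FTT
  .F.T.
  FF.FT
  T...F
  T..FT
  TTTTT
Step 3: 6 trees catch fire, 7 burn out
  ...FT
  ...F.
  ....F
  F....
  T...F
  TTTFT
Step 4: 4 trees catch fire, 6 burn out
  ....F
  .....
  .....
  .....
  F....
  TTF.F
Step 5: 2 trees catch fire, 4 burn out
  .....
  .....
  .....
  .....
  .....
  FF...

.....
.....
.....
.....
.....
FF...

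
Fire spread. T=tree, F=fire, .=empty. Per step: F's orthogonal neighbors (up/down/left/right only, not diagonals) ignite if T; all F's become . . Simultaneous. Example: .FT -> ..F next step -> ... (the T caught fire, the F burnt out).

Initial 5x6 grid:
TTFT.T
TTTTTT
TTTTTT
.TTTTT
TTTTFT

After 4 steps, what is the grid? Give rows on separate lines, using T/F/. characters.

Step 1: 6 trees catch fire, 2 burn out
  TF.F.T
  TTFTTT
  TTTTTT
  .TTTFT
  TTTF.F
Step 2: 8 trees catch fire, 6 burn out
  F....T
  TF.FTT
  TTFTFT
  .TTF.F
  TTF...
Step 3: 7 trees catch fire, 8 burn out
  .....T
  F...FT
  TF.F.F
  .TF...
  TF....
Step 4: 4 trees catch fire, 7 burn out
  .....T
  .....F
  F.....
  .F....
  F.....

.....T
.....F
F.....
.F....
F.....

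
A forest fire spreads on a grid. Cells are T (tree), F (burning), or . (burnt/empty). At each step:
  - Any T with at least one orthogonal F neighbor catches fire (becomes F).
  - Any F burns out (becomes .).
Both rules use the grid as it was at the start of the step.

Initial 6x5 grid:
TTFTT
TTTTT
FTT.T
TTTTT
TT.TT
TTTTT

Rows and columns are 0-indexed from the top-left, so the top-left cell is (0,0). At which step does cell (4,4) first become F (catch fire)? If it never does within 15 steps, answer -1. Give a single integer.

Step 1: cell (4,4)='T' (+6 fires, +2 burnt)
Step 2: cell (4,4)='T' (+7 fires, +6 burnt)
Step 3: cell (4,4)='T' (+4 fires, +7 burnt)
Step 4: cell (4,4)='T' (+3 fires, +4 burnt)
Step 5: cell (4,4)='T' (+3 fires, +3 burnt)
Step 6: cell (4,4)='F' (+2 fires, +3 burnt)
  -> target ignites at step 6
Step 7: cell (4,4)='.' (+1 fires, +2 burnt)
Step 8: cell (4,4)='.' (+0 fires, +1 burnt)
  fire out at step 8

6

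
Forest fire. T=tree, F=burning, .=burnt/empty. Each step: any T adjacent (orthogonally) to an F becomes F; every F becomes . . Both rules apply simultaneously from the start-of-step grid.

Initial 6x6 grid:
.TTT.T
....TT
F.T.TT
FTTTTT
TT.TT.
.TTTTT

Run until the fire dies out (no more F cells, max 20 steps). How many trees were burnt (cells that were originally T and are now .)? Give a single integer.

Step 1: +2 fires, +2 burnt (F count now 2)
Step 2: +2 fires, +2 burnt (F count now 2)
Step 3: +3 fires, +2 burnt (F count now 3)
Step 4: +3 fires, +3 burnt (F count now 3)
Step 5: +4 fires, +3 burnt (F count now 4)
Step 6: +3 fires, +4 burnt (F count now 3)
Step 7: +2 fires, +3 burnt (F count now 2)
Step 8: +1 fires, +2 burnt (F count now 1)
Step 9: +0 fires, +1 burnt (F count now 0)
Fire out after step 9
Initially T: 23, now '.': 33
Total burnt (originally-T cells now '.'): 20

Answer: 20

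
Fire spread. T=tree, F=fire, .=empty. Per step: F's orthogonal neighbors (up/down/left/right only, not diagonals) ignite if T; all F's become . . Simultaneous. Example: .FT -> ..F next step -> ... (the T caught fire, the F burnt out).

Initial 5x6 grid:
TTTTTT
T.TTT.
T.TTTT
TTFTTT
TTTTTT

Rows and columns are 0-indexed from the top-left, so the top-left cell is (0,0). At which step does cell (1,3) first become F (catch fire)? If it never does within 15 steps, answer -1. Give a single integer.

Step 1: cell (1,3)='T' (+4 fires, +1 burnt)
Step 2: cell (1,3)='T' (+6 fires, +4 burnt)
Step 3: cell (1,3)='F' (+7 fires, +6 burnt)
  -> target ignites at step 3
Step 4: cell (1,3)='.' (+6 fires, +7 burnt)
Step 5: cell (1,3)='.' (+2 fires, +6 burnt)
Step 6: cell (1,3)='.' (+1 fires, +2 burnt)
Step 7: cell (1,3)='.' (+0 fires, +1 burnt)
  fire out at step 7

3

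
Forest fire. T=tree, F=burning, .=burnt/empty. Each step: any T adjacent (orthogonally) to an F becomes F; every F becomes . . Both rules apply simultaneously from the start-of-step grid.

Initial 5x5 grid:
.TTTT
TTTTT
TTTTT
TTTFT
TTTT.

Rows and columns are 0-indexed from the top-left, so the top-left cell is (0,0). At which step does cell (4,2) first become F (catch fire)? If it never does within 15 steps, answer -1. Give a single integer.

Step 1: cell (4,2)='T' (+4 fires, +1 burnt)
Step 2: cell (4,2)='F' (+5 fires, +4 burnt)
  -> target ignites at step 2
Step 3: cell (4,2)='.' (+6 fires, +5 burnt)
Step 4: cell (4,2)='.' (+5 fires, +6 burnt)
Step 5: cell (4,2)='.' (+2 fires, +5 burnt)
Step 6: cell (4,2)='.' (+0 fires, +2 burnt)
  fire out at step 6

2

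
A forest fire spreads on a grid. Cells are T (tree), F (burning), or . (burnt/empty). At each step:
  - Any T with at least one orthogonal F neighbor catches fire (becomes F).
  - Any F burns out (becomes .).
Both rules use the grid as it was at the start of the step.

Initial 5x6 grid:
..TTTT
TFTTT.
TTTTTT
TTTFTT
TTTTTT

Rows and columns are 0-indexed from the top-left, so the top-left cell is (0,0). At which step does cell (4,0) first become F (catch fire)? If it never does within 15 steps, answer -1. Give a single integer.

Step 1: cell (4,0)='T' (+7 fires, +2 burnt)
Step 2: cell (4,0)='T' (+9 fires, +7 burnt)
Step 3: cell (4,0)='T' (+6 fires, +9 burnt)
Step 4: cell (4,0)='F' (+2 fires, +6 burnt)
  -> target ignites at step 4
Step 5: cell (4,0)='.' (+1 fires, +2 burnt)
Step 6: cell (4,0)='.' (+0 fires, +1 burnt)
  fire out at step 6

4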